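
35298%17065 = 1168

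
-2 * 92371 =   -  184742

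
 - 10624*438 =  - 4653312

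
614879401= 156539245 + 458340156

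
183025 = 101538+81487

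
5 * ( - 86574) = - 432870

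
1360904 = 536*2539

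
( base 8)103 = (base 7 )124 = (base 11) 61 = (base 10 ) 67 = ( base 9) 74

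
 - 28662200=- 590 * 48580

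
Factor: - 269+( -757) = -1026 = -2^1*3^3*19^1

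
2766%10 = 6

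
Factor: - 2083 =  - 2083^1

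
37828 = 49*772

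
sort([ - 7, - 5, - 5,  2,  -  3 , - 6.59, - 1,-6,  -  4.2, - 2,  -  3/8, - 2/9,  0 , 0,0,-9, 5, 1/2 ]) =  [ - 9, - 7, - 6.59,-6 , - 5, - 5,  -  4.2,  -  3, - 2, - 1,-3/8, - 2/9 , 0,0,0,  1/2,2,5] 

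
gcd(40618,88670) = 2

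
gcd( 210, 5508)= 6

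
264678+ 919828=1184506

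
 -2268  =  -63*36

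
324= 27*12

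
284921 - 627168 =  - 342247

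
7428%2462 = 42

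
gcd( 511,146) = 73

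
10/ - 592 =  - 1 + 291/296 = -0.02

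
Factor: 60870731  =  227^1*268153^1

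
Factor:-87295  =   - 5^1*13^1*17^1*79^1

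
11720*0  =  0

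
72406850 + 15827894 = 88234744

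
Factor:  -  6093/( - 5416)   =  2^( - 3)*3^2= 9/8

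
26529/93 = 8843/31 = 285.26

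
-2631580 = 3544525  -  6176105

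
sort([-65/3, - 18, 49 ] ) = [  -  65/3, - 18,  49 ]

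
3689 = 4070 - 381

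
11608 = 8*1451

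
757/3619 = 757/3619 = 0.21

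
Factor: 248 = 2^3*31^1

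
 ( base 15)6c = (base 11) 93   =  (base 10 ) 102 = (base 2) 1100110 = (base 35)2w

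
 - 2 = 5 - 7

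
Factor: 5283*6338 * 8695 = 291140371530=2^1*3^2*5^1*37^1*47^1*587^1*3169^1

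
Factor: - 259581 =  - 3^1*7^1*47^1*263^1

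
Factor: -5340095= - 5^1* 1068019^1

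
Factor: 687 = 3^1 * 229^1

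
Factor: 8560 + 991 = 9551 = 9551^1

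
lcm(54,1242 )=1242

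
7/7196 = 1/1028 = 0.00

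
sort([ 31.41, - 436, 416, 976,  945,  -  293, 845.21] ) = [-436,-293, 31.41 , 416, 845.21,945, 976 ] 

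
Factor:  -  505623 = - 3^1*168541^1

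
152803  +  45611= 198414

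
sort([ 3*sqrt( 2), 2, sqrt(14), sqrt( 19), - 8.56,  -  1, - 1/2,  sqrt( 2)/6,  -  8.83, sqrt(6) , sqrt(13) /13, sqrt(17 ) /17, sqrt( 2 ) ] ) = [-8.83, - 8.56,-1,-1/2 , sqrt(2 )/6, sqrt(17)/17, sqrt(13)/13,  sqrt(2), 2,sqrt (6 ),sqrt(14), 3*sqrt( 2 ), sqrt(19 ) ]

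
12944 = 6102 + 6842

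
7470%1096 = 894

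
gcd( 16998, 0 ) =16998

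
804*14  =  11256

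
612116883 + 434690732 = 1046807615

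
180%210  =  180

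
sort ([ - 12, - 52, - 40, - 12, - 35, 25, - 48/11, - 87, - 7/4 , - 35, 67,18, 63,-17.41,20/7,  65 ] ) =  [ - 87, - 52, - 40, - 35, - 35, - 17.41  , - 12 ,-12, - 48/11, - 7/4,20/7, 18, 25,63,  65,67]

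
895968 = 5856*153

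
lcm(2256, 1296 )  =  60912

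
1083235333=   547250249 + 535985084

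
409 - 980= - 571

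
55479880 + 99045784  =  154525664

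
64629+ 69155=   133784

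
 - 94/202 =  - 47/101 = - 0.47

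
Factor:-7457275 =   -  5^2*7^1 * 43^1 * 991^1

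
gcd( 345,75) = 15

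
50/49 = 50/49  =  1.02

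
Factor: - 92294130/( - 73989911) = 2^1*3^1*5^1*31^1 * 99241^1*73989911^ ( - 1 )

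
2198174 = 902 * 2437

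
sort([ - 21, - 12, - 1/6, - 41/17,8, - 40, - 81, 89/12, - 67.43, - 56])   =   [ - 81, - 67.43 , - 56, - 40 ,  -  21, - 12, - 41/17, - 1/6, 89/12, 8] 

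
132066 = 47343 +84723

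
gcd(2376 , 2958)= 6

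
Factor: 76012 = 2^2*31^1*613^1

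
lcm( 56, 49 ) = 392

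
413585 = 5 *82717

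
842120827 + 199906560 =1042027387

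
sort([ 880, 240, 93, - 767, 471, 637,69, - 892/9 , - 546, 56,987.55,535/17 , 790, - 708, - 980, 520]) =[  -  980, - 767, - 708, - 546, - 892/9,  535/17,56, 69, 93, 240,471, 520, 637, 790, 880,987.55 ]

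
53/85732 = 53/85732 = 0.00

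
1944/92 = 21 + 3/23 = 21.13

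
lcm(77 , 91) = 1001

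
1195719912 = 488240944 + 707478968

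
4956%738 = 528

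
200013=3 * 66671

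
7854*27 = 212058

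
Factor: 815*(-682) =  - 2^1 * 5^1 * 11^1*31^1 * 163^1 = -555830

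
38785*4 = 155140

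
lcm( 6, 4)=12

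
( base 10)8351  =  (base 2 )10000010011111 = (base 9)12408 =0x209F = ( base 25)d91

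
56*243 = 13608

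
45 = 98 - 53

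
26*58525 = 1521650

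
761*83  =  63163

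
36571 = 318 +36253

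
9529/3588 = 733/276= 2.66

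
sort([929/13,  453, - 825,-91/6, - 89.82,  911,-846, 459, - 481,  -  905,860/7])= [ - 905, - 846, -825, - 481, - 89.82, - 91/6 , 929/13, 860/7, 453, 459,911]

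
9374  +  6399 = 15773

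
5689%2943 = 2746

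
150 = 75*2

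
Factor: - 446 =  - 2^1*223^1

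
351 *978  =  343278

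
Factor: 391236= 2^2*3^1*32603^1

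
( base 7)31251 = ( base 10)7680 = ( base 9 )11473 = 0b1111000000000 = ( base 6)55320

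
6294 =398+5896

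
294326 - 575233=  - 280907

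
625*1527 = 954375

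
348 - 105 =243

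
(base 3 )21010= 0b11000000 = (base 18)AC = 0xc0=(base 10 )192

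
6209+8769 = 14978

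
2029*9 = 18261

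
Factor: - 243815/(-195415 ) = 403/323 = 13^1* 17^( - 1)* 19^( - 1)*31^1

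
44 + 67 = 111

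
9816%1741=1111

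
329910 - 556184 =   -  226274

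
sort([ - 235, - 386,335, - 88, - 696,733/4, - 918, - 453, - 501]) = [-918,-696, - 501,-453, - 386, - 235, - 88,733/4, 335 ] 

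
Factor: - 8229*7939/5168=- 3842943/304 = -2^ ( - 4 ) * 3^1*13^1*19^(  -  1 )*211^1*467^1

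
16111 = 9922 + 6189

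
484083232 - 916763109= - 432679877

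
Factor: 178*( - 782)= - 2^2 * 17^1*23^1*89^1  =  - 139196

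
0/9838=0= 0.00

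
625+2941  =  3566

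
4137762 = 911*4542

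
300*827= 248100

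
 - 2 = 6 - 8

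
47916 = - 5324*( - 9 ) 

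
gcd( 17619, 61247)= 839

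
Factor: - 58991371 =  - 19^2 *163411^1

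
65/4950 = 13/990 = 0.01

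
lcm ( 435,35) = 3045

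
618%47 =7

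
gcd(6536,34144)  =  8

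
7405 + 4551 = 11956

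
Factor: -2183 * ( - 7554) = 2^1*3^1*37^1*59^1 *1259^1 = 16490382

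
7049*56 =394744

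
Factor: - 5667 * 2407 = - 13640469=- 3^1*29^1*83^1*1889^1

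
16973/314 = 54+17/314 = 54.05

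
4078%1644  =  790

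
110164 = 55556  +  54608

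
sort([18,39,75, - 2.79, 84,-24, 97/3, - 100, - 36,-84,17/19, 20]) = [ - 100, - 84, - 36 , - 24 , - 2.79, 17/19,  18, 20,97/3,39,75, 84]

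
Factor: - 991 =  - 991^1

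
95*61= 5795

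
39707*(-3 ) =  - 119121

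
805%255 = 40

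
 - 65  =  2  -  67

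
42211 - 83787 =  - 41576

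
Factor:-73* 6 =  - 2^1*3^1*73^1 = -438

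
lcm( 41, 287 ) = 287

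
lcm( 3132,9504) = 275616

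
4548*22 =100056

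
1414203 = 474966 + 939237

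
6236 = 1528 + 4708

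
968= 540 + 428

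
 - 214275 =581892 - 796167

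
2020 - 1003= 1017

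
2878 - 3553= - 675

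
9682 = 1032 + 8650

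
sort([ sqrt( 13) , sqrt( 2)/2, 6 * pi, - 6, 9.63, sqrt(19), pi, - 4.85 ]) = [ - 6, - 4.85 , sqrt( 2)/2, pi, sqrt( 13 ), sqrt( 19),9.63,6*pi ] 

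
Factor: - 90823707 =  - 3^3*13^1 * 17^1*31^1* 491^1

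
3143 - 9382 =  - 6239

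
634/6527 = 634/6527 = 0.10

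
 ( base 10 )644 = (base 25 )10j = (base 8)1204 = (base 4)22010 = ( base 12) 458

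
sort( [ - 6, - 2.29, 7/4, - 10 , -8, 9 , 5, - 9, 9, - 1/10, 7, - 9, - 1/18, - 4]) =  [ - 10, - 9, - 9, - 8,- 6, - 4, - 2.29, - 1/10, - 1/18, 7/4, 5,7,9,9]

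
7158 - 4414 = 2744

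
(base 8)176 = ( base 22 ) 5G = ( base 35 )3L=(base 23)5b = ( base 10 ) 126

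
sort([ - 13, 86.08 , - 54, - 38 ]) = [-54,-38, - 13, 86.08]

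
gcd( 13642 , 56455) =1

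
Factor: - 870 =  - 2^1*3^1 * 5^1*29^1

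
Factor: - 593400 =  - 2^3* 3^1*5^2*23^1 * 43^1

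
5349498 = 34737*154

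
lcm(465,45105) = 45105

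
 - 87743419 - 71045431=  - 158788850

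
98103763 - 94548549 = 3555214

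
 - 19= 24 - 43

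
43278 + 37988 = 81266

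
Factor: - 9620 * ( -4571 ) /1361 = 43973020/1361 = 2^2*5^1*7^1*13^1*37^1 * 653^1 *1361^ (-1)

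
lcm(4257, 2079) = 89397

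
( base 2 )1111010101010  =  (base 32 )7la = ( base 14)2c0a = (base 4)1322222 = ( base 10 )7850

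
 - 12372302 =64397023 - 76769325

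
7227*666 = 4813182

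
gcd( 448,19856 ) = 16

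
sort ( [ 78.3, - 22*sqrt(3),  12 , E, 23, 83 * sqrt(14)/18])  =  [ - 22 *sqrt(3), E, 12,  83  *sqrt(14) /18, 23, 78.3]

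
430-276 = 154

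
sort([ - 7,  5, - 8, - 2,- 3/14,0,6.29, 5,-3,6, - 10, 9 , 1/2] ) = [-10, - 8, - 7, - 3, - 2, - 3/14,0,1/2,5, 5, 6,6.29 , 9]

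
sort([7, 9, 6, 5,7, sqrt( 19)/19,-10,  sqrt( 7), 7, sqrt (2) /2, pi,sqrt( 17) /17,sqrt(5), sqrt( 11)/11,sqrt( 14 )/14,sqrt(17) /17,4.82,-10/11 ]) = [ - 10, - 10/11,sqrt(19)/19,sqrt (17)/17, sqrt( 17 ) /17,sqrt ( 14 )/14, sqrt ( 11)/11, sqrt(2)/2,sqrt(5), sqrt(7),pi,  4.82,5, 6,  7  ,  7, 7, 9 ]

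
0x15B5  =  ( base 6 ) 41421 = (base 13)26B6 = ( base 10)5557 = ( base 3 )21121211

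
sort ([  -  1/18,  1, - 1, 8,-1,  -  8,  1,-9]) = [ - 9, - 8, - 1, - 1, - 1/18 , 1, 1,  8 ]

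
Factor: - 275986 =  - 2^1*137993^1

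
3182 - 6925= - 3743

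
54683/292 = 187 + 79/292 = 187.27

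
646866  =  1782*363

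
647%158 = 15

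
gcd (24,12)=12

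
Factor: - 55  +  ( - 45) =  - 2^2*5^2 =- 100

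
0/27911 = 0 = 0.00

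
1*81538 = 81538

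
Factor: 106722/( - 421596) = -121/478 = - 2^( - 1) *11^2*239^( - 1 )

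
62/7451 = 62/7451 = 0.01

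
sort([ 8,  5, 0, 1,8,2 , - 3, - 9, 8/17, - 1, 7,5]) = [ - 9, - 3,-1,0,8/17,1,2,5, 5,7,8,8 ] 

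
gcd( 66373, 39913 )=1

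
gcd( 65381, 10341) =1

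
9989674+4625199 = 14614873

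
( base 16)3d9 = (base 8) 1731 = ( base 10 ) 985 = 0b1111011001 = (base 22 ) 20H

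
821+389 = 1210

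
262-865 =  - 603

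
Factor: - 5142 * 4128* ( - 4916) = 104347881216 = 2^8* 3^2*43^1*857^1 * 1229^1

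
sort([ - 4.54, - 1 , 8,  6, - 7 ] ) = [ - 7, - 4.54, - 1,  6,8]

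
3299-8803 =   -  5504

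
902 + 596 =1498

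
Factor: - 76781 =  - 76781^1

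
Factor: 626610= 2^1*3^1*5^1*20887^1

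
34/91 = 34/91  =  0.37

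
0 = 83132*0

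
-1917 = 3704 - 5621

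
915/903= 1+4/301=1.01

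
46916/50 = 23458/25= 938.32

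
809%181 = 85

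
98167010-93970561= 4196449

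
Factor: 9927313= 11^1*902483^1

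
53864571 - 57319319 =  - 3454748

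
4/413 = 4/413=0.01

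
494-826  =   - 332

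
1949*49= 95501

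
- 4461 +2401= - 2060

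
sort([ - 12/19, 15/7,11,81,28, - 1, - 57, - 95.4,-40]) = [ - 95.4, - 57, -40, -1, -12/19, 15/7,11, 28,81 ] 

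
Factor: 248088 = 2^3* 3^1*10337^1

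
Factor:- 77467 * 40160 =- 3111074720 = -2^5*5^1*13^1*59^1 * 101^1 * 251^1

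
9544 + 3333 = 12877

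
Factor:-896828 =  - 2^2*139^1 * 1613^1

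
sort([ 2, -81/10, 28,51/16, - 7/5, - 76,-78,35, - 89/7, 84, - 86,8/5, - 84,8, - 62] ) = [ - 86, - 84, - 78, - 76,  -  62, - 89/7, - 81/10, - 7/5,8/5, 2, 51/16 , 8 , 28, 35,84] 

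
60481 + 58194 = 118675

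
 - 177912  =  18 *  ( - 9884)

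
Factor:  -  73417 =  - 73417^1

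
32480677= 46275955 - 13795278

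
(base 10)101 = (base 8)145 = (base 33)32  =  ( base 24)45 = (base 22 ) 4d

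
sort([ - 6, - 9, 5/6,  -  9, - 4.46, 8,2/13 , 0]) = [ - 9, - 9,-6, - 4.46,  0, 2/13, 5/6,8 ] 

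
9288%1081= 640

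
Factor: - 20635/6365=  - 19^( - 1)*67^( - 1 ) * 4127^1 = -4127/1273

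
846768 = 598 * 1416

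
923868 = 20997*44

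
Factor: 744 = 2^3*3^1*31^1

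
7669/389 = 19 + 278/389= 19.71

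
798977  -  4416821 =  - 3617844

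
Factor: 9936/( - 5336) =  - 54/29 = - 2^1*3^3*29^( - 1)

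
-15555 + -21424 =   -  36979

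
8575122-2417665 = 6157457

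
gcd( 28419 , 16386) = 3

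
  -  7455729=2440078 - 9895807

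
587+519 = 1106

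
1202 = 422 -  - 780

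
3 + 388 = 391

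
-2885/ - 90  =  32 + 1/18 = 32.06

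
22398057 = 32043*699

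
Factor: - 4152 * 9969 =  - 41391288= -  2^3*3^2* 173^1*3323^1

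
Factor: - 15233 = -15233^1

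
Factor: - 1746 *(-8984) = 2^4*3^2*97^1*1123^1 =15686064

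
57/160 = 57/160 = 0.36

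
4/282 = 2/141  =  0.01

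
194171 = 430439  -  236268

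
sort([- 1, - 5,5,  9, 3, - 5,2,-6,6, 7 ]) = [-6, - 5, - 5, - 1,2,3, 5, 6,7,9]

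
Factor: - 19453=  - 7^2 * 397^1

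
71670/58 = 35835/29= 1235.69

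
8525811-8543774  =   - 17963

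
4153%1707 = 739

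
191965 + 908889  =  1100854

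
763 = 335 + 428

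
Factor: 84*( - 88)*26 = - 192192 = -2^6*3^1 * 7^1*11^1*13^1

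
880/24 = 36+2/3 = 36.67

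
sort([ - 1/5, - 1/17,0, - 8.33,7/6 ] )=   [- 8.33,  -  1/5, - 1/17,0, 7/6] 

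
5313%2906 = 2407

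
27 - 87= - 60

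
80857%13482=13447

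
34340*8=274720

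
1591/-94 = -1591/94 = -16.93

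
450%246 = 204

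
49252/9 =49252/9 = 5472.44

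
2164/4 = 541 = 541.00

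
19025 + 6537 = 25562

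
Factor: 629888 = 2^7*7^1*19^1*37^1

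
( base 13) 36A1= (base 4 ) 1320320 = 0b1111000111000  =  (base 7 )31361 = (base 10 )7736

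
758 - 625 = 133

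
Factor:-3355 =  - 5^1 *11^1*61^1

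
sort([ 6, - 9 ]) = [ - 9, 6]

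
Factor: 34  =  2^1*17^1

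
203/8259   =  203/8259 = 0.02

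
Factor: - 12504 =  - 2^3 * 3^1*521^1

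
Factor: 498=2^1*3^1*83^1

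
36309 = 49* 741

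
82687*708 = 58542396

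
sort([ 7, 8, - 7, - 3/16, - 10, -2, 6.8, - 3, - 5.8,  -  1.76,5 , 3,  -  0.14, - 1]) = [-10, - 7, - 5.8, - 3 ,  -  2  , - 1.76, - 1,  -  3/16, - 0.14,3, 5, 6.8, 7, 8]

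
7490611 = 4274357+3216254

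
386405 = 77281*5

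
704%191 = 131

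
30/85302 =5/14217 = 0.00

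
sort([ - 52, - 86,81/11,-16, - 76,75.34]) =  [ - 86,-76, - 52, - 16, 81/11, 75.34 ] 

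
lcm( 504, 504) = 504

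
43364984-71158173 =-27793189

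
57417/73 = 786 + 39/73 = 786.53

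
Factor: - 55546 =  - 2^1*27773^1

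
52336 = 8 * 6542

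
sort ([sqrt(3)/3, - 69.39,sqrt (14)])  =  [ - 69.39,sqrt(3) /3,sqrt ( 14 ) ] 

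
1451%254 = 181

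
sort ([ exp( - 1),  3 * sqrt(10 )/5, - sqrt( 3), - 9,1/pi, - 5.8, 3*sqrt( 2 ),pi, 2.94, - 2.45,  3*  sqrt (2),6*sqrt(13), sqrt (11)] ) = [-9, - 5.8, - 2.45, - sqrt (3), 1/pi , exp( - 1 ),3*sqrt(10 ) /5,  2.94,  pi,sqrt(11 ),3 *sqrt(2), 3*sqrt ( 2), 6*sqrt ( 13 ) ]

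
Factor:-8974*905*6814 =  - 2^2*5^1*7^1*181^1*641^1*3407^1 = - 55339696580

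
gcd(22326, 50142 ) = 366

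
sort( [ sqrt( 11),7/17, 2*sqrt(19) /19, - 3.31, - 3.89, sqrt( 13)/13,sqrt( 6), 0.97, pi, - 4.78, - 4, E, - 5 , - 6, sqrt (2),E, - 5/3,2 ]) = [ - 6, - 5, - 4.78, -4,-3.89, -3.31, - 5/3,sqrt( 13)/13, 7/17, 2*sqrt( 19 )/19, 0.97, sqrt( 2), 2, sqrt( 6) , E , E, pi, sqrt( 11) ] 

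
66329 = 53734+12595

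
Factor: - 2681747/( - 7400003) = 13^( - 2)*53^1 * 43787^( - 1) * 50599^1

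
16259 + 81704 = 97963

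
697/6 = 116 + 1/6=116.17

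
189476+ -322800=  - 133324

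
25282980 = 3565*7092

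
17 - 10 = 7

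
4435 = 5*887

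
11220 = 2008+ 9212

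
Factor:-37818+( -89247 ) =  -3^1*5^1*43^1*197^1 =-127065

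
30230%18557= 11673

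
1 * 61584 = 61584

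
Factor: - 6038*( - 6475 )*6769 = 264641162450 =2^1*5^2*7^2*37^1*967^1*3019^1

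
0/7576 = 0 = 0.00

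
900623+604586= 1505209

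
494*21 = 10374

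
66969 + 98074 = 165043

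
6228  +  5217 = 11445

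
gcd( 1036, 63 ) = 7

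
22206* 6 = 133236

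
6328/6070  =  1  +  129/3035= 1.04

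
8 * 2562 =20496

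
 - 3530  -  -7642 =4112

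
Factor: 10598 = 2^1*7^1*757^1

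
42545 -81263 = -38718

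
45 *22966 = 1033470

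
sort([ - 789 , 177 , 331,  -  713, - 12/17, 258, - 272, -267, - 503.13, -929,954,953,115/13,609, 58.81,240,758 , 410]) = [ - 929, - 789 , -713, - 503.13, -272, - 267, - 12/17,115/13, 58.81 , 177,240 , 258,331, 410,609,758,953,954 ]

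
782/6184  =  391/3092 = 0.13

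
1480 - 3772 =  -2292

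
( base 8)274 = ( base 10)188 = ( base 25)7D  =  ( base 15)C8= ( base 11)161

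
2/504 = 1/252 = 0.00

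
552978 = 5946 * 93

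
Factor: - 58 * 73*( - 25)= 105850 = 2^1 * 5^2 * 29^1*73^1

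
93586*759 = 71031774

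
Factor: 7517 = 7517^1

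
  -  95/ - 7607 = 95/7607 =0.01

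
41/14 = 41/14 = 2.93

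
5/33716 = 5/33716 = 0.00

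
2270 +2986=5256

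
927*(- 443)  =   - 410661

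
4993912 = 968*5159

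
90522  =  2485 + 88037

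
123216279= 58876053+64340226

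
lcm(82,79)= 6478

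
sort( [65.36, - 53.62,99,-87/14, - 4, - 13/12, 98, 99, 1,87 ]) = [ - 53.62, - 87/14,  -  4, - 13/12,1, 65.36,87,98,  99 , 99] 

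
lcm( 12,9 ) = 36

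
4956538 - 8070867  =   - 3114329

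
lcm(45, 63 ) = 315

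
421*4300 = 1810300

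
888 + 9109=9997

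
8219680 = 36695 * 224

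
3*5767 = 17301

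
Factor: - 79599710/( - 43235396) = 39799855/21617698= 2^( - 1 )*5^1  *  607^( - 1) *17807^( - 1)*7959971^1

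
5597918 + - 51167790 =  - 45569872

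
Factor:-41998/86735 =-46/95=- 2^1*5^ ( - 1 ) * 19^( - 1)*23^1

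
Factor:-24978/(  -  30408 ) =2^(  -  2 )*7^( - 1 )*23^1 =23/28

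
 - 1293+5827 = 4534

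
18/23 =18/23 = 0.78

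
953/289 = 3+86/289=3.30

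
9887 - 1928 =7959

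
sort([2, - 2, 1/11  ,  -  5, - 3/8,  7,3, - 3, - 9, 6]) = [ - 9, - 5, - 3, - 2, - 3/8,1/11, 2 , 3,6 , 7 ]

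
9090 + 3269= 12359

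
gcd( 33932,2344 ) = 4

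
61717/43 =61717/43 = 1435.28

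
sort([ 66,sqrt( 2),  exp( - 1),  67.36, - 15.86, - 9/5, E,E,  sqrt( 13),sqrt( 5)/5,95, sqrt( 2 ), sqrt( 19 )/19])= [ - 15.86, - 9/5,sqrt( 19) /19,exp(-1), sqrt(5) /5, sqrt( 2),sqrt( 2), E, E,  sqrt( 13), 66, 67.36, 95 ] 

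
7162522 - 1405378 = 5757144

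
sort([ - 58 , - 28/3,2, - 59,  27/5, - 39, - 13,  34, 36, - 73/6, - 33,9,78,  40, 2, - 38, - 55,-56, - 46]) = [ - 59, - 58, - 56, - 55, - 46, -39, - 38, - 33, - 13,-73/6, - 28/3, 2, 2,27/5,9,34, 36, 40,78] 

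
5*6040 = 30200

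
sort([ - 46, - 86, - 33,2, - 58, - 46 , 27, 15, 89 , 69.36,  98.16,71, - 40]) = [ - 86, -58, - 46, - 46,  -  40,-33, 2,15,27, 69.36, 71, 89, 98.16 ] 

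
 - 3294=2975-6269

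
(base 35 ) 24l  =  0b101000110011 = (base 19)748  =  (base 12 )1617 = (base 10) 2611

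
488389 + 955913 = 1444302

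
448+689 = 1137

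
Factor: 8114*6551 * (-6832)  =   - 363153689248 = - 2^5*7^1*61^1*4057^1*6551^1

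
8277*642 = 5313834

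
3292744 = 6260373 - 2967629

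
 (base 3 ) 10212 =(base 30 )3e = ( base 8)150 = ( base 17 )62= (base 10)104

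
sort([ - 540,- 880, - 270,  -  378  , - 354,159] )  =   [  -  880,  -  540, -378, -354 ,-270,  159 ] 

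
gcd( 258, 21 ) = 3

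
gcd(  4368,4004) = 364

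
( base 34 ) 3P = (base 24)57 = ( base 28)4f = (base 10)127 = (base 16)7f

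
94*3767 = 354098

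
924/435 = 2 + 18/145 = 2.12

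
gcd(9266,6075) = 1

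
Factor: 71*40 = 2^3*5^1*71^1  =  2840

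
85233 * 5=426165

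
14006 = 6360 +7646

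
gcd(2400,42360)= 120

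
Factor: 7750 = 2^1*5^3*31^1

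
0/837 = 0= 0.00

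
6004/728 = 1501/182 = 8.25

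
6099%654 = 213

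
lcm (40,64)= 320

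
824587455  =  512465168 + 312122287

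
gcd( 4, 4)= 4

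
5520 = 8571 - 3051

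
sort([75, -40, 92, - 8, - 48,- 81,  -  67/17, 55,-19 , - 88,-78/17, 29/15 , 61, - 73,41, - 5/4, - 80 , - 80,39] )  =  [-88,  -  81, - 80, - 80, - 73, -48,  -  40, - 19,-8,  -  78/17, -67/17, - 5/4,29/15, 39,41, 55, 61,75, 92] 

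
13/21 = 13/21 = 0.62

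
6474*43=278382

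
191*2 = 382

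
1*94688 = 94688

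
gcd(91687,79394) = 1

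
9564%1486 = 648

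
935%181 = 30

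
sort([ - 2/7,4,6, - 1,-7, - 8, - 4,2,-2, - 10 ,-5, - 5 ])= [ - 10, - 8,  -  7, - 5, - 5 , - 4, - 2, - 1, - 2/7,2,4, 6]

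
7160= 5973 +1187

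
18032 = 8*2254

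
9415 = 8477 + 938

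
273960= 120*2283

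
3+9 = 12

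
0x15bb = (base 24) 9FJ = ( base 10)5563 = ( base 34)4rl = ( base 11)41A8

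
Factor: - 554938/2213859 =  - 2^1*3^(-1 )*17^( - 1 )*523^( - 1) * 3343^1= - 6686/26673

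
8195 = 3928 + 4267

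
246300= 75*3284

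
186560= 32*5830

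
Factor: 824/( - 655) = -2^3*5^ ( - 1 )*103^1*131^( - 1)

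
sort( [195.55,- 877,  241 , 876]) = [ - 877 , 195.55,241,876]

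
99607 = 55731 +43876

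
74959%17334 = 5623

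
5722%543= 292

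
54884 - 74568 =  - 19684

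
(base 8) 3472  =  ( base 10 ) 1850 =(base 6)12322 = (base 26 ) 2J4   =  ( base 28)2a2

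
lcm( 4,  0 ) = 0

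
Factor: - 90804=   -  2^2*3^1*7^1*23^1*47^1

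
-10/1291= - 10/1291 = - 0.01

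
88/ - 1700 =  - 22/425 =- 0.05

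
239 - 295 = -56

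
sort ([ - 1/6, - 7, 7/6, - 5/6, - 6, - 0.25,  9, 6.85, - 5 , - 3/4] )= [ - 7, - 6, - 5, - 5/6, - 3/4,-0.25, - 1/6,  7/6, 6.85, 9] 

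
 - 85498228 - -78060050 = - 7438178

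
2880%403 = 59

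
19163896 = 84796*226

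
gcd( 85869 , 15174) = 9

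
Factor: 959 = 7^1*137^1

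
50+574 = 624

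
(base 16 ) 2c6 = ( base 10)710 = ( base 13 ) 428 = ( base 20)1FA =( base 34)ku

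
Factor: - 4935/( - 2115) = 3^( - 1 )*7^1 = 7/3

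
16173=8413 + 7760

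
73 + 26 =99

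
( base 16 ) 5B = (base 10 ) 91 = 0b1011011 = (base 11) 83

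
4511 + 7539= 12050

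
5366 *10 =53660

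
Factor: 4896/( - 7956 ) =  - 8/13 = - 2^3*13^( - 1 ) 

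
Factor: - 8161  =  -8161^1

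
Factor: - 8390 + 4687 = - 3703 = - 7^1*23^2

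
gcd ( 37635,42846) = 579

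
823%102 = 7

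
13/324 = 13/324 = 0.04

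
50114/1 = 50114=50114.00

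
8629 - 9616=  - 987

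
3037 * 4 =12148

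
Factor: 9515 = 5^1*11^1 * 173^1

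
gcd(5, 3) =1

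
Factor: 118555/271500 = 131/300 = 2^( - 2)*3^( - 1)*5^( -2)*131^1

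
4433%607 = 184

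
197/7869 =197/7869 = 0.03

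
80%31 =18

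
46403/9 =46403/9 = 5155.89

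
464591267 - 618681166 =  - 154089899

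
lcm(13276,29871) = 119484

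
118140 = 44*2685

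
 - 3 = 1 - 4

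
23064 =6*3844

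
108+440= 548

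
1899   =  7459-5560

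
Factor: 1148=2^2 * 7^1*41^1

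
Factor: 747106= 2^1*373553^1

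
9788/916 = 2447/229  =  10.69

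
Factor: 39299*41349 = 1624974351 = 3^1 * 7^1*11^1 * 13^1 * 179^1*3023^1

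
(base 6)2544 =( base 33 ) jd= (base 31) KK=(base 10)640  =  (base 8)1200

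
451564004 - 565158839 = -113594835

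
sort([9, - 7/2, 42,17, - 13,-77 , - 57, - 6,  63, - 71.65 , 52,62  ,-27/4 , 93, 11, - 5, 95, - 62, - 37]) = [ - 77, - 71.65, - 62, -57, -37,- 13, - 27/4, - 6 ,-5, - 7/2,  9,  11,  17,42,52,62 , 63,  93, 95 ] 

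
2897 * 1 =2897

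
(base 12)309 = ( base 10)441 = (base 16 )1b9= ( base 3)121100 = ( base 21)100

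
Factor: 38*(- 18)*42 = - 2^3*3^3*7^1*19^1=   - 28728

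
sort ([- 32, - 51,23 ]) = [  -  51,  -  32 , 23] 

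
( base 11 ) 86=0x5e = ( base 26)3G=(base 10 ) 94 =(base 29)37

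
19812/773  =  19812/773 = 25.63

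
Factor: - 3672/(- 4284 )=2^1*3^1*7^(-1)=6/7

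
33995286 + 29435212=63430498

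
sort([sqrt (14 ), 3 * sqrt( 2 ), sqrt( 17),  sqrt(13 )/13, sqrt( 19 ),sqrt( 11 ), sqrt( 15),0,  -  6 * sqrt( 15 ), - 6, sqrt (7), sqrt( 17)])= [-6 * sqrt( 15 ), - 6, 0, sqrt ( 13 ) /13,sqrt (7),sqrt( 11 ),sqrt( 14), sqrt(15 ), sqrt( 17), sqrt( 17 ) , 3 * sqrt(2),sqrt(19 ) ]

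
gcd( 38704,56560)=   16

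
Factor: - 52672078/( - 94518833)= 2^1*47^( - 1)*191^(-1)*10529^(- 1)*26336039^1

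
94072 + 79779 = 173851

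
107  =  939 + -832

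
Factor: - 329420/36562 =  - 2^1 * 5^1* 7^1*13^1*101^(  -  1) = - 910/101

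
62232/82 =758+38/41 =758.93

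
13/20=13/20 = 0.65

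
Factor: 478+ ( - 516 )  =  -2^1 *19^1 = - 38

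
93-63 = 30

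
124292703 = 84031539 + 40261164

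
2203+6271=8474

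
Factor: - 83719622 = - 2^1*7^1*41^1*157^1 * 929^1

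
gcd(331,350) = 1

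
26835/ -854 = - 32 + 493/854 = -31.42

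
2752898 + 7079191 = 9832089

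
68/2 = 34 = 34.00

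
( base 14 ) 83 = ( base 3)11021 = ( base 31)3M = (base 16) 73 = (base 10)115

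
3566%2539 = 1027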